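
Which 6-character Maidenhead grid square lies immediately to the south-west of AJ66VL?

AJ66uk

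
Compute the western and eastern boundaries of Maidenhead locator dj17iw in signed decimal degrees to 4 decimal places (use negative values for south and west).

Field D=3, J=9: +3·20° lon, +9·10° lat → SW at lon -120°, lat 0°.
Square 1, 7: +1·2° lon, +7·1° lat → SW at lon -118°, lat 7°.
Subsquare i=8, w=22: +8·0.0833333° lon, +22·0.0416667° lat → SW at lon -117.333°, lat 7.91667°.
Cell spans 0.0833333° lon × 0.0416667° lat.
west -117.3333, east -117.2500.

-117.3333, -117.2500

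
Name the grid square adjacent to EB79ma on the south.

EB78mx

Latitude subsquare a = 0; −1 → -1, wraps to 23 = x, carry into square.
Latitude square 9; −1 → 8.
The longitude characters are unchanged.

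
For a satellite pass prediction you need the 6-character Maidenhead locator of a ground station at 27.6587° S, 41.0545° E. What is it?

LG02mi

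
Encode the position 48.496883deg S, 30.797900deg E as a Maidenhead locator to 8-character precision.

KE51jm50

Offset from 180°W / 90°S: lon 210.79790°, lat 41.50312°.
Field: lon ⌊210.79790/20⌋ = 10 → K; lat ⌊41.50312/10⌋ = 4 → E.
Square: lon ⌊10.79790/2⌋ = 5; lat ⌊1.50312/1⌋ = 1.
Subsquare: lon ⌊0.79790/0.0833333⌋ = 9 → j; lat ⌊0.50312/0.0416667⌋ = 12 → m.
Extended square: lon ⌊0.04790/0.00833333⌋ = 5; lat ⌊0.00312/0.00416667⌋ = 0.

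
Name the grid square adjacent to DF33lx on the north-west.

Longitude subsquare l = 11; −1 → 10 = k.
Latitude subsquare x = 23; +1 → 24, wraps to 0 = a, carry into square.
Latitude square 3; +1 → 4.

DF34ka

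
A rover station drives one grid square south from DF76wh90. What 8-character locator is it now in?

DF76wg99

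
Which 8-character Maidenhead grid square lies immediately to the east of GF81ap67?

GF81ap77

Longitude extended square 6; +1 → 7.
The latitude characters are unchanged.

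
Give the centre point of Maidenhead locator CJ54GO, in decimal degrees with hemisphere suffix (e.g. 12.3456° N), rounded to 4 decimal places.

Field C=2, J=9: +2·20° lon, +9·10° lat → SW at lon -140°, lat 0°.
Square 5, 4: +5·2° lon, +4·1° lat → SW at lon -130°, lat 4°.
Subsquare g=6, o=14: +6·0.0833333° lon, +14·0.0416667° lat → SW at lon -129.5°, lat 4.58333°.
Cell spans 0.0833333° lon × 0.0416667° lat. Centre is SW corner plus half of each.
latitude 4.6042° N, longitude 129.4583° W.

4.6042° N, 129.4583° W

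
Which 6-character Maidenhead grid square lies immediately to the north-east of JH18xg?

Longitude subsquare x = 23; +1 → 24, wraps to 0 = a, carry into square.
Longitude square 1; +1 → 2.
Latitude subsquare g = 6; +1 → 7 = h.

JH28ah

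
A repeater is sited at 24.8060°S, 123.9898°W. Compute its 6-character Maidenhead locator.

Shift to the Maidenhead origin (180°W, 90°S): lon 56.0102, lat 65.1940.
Field: lon ⌊56.0102/20⌋ = 2 → C; lat ⌊65.1940/10⌋ = 6 → G.
Square: lon ⌊16.0102/2⌋ = 8; lat ⌊5.1940/1⌋ = 5.
Subsquare: lon ⌊0.0102/0.0833333⌋ = 0 → a; lat ⌊0.1940/0.0416667⌋ = 4 → e.

CG85ae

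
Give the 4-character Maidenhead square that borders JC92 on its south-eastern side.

Longitude square 9; +1 → 10, wraps to 0, carry into field.
Longitude field J = 9; +1 → 10 = K.
Latitude square 2; −1 → 1.

KC01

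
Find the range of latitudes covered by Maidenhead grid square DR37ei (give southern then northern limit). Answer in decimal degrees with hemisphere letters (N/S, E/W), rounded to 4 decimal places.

87.3333° N, 87.3750° N

Field D=3, R=17: +3·20° lon, +17·10° lat → SW at lon -120°, lat 80°.
Square 3, 7: +3·2° lon, +7·1° lat → SW at lon -114°, lat 87°.
Subsquare e=4, i=8: +4·0.0833333° lon, +8·0.0416667° lat → SW at lon -113.667°, lat 87.3333°.
Cell spans 0.0833333° lon × 0.0416667° lat.
south 87.3333° N, north 87.3750° N.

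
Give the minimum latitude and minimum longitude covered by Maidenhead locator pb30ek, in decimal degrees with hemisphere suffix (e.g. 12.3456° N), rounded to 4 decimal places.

Field P=15, B=1: +15·20° lon, +1·10° lat → SW at lon 120°, lat -80°.
Square 3, 0: +3·2° lon, +0·1° lat → SW at lon 126°, lat -80°.
Subsquare e=4, k=10: +4·0.0833333° lon, +10·0.0416667° lat → SW at lon 126.333°, lat -79.5833°.
latitude 79.5833° S, longitude 126.3333° E.

79.5833° S, 126.3333° E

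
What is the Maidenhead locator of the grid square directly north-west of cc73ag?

Longitude subsquare a = 0; −1 → -1, wraps to 23 = x, carry into square.
Longitude square 7; −1 → 6.
Latitude subsquare g = 6; +1 → 7 = h.

CC63xh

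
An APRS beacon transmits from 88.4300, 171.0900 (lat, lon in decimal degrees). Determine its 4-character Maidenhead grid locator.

RR58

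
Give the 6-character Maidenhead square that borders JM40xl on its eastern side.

JM50al

Longitude subsquare x = 23; +1 → 24, wraps to 0 = a, carry into square.
Longitude square 4; +1 → 5.
The latitude characters are unchanged.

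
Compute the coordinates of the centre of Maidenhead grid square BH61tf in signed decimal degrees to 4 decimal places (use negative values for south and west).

-18.7708, -146.3750

Field B=1, H=7: +1·20° lon, +7·10° lat → SW at lon -160°, lat -20°.
Square 6, 1: +6·2° lon, +1·1° lat → SW at lon -148°, lat -19°.
Subsquare t=19, f=5: +19·0.0833333° lon, +5·0.0416667° lat → SW at lon -146.417°, lat -18.7917°.
Cell spans 0.0833333° lon × 0.0416667° lat. Centre is SW corner plus half of each.
latitude -18.7708, longitude -146.3750.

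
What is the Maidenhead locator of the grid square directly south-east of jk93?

KK02

Longitude square 9; +1 → 10, wraps to 0, carry into field.
Longitude field J = 9; +1 → 10 = K.
Latitude square 3; −1 → 2.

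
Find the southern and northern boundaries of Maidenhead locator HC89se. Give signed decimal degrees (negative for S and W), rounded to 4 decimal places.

-60.8333, -60.7917

Field H=7, C=2: +7·20° lon, +2·10° lat → SW at lon -40°, lat -70°.
Square 8, 9: +8·2° lon, +9·1° lat → SW at lon -24°, lat -61°.
Subsquare s=18, e=4: +18·0.0833333° lon, +4·0.0416667° lat → SW at lon -22.5°, lat -60.8333°.
Cell spans 0.0833333° lon × 0.0416667° lat.
south -60.8333, north -60.7917.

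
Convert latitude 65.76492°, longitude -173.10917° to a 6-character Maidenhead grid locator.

AP35ks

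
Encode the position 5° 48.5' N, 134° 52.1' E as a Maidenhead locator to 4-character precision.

PJ75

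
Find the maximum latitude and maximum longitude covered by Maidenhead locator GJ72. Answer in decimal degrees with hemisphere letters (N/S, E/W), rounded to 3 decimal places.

3.000° N, 44.000° W

Field G=6, J=9: +6·20° lon, +9·10° lat → SW at lon -60°, lat 0°.
Square 7, 2: +7·2° lon, +2·1° lat → SW at lon -46°, lat 2°.
Cell spans 2° lon × 1° lat. NE corner is SW corner plus one full cell.
latitude 3.000° N, longitude 44.000° W.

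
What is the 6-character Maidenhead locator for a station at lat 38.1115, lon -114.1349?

DM28wc

Offset from 180°W / 90°S: lon 65.8651°, lat 128.1115°.
Field (20°×10°, letters A–R): 65.8651/20 → 3 → D, 128.1115/10 → 12 → M; chars DM.
Square (2°×1°, digits 0–9): 5.8651/2 → 2, 8.1115/1 → 8; chars 28.
Subsquare (5′×2.5′, letters a–x): 1.8651/0.0833333 → 22 → w, 0.1115/0.0416667 → 2 → c; chars wc.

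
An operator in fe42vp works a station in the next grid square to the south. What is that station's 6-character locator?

Latitude subsquare p = 15; −1 → 14 = o.
The longitude characters are unchanged.

FE42vo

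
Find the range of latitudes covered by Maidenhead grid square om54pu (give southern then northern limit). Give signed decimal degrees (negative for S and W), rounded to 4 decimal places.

34.8333, 34.8750

Field O=14, M=12: +14·20° lon, +12·10° lat → SW at lon 100°, lat 30°.
Square 5, 4: +5·2° lon, +4·1° lat → SW at lon 110°, lat 34°.
Subsquare p=15, u=20: +15·0.0833333° lon, +20·0.0416667° lat → SW at lon 111.25°, lat 34.8333°.
Cell spans 0.0833333° lon × 0.0416667° lat.
south 34.8333, north 34.8750.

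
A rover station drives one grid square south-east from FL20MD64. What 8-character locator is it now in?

FL20md73

Longitude extended square 6; +1 → 7.
Latitude extended square 4; −1 → 3.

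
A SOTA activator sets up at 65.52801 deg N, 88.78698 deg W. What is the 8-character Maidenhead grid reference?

EP55om56

Shift to the Maidenhead origin (180°W, 90°S): lon 91.21302, lat 155.52801.
Field (20°×10°, letters A–R): lon ⌊91.21302/20⌋ = 4 → E; lat ⌊155.52801/10⌋ = 15 → P.
Square (2°×1°, digits 0–9): lon ⌊11.21302/2⌋ = 5; lat ⌊5.52801/1⌋ = 5.
Subsquare (5′×2.5′, letters a–x): lon ⌊1.21302/0.0833333⌋ = 14 → o; lat ⌊0.52801/0.0416667⌋ = 12 → m.
Extended square (30″×15″, digits 0–9): lon ⌊0.04635/0.00833333⌋ = 5; lat ⌊0.02801/0.00416667⌋ = 6.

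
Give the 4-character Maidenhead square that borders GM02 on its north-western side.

Longitude square 0; −1 → -1, wraps to 9, carry into field.
Longitude field G = 6; −1 → 5 = F.
Latitude square 2; +1 → 3.

FM93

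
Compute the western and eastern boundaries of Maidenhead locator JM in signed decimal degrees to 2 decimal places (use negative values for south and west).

Field J=9, M=12: +9·20° lon, +12·10° lat → SW at lon 0°, lat 30°.
Cell spans 20° lon × 10° lat.
west 0.00, east 20.00.

0.00, 20.00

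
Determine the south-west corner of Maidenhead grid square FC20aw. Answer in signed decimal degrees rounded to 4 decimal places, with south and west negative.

-69.0833, -76.0000

Field F=5, C=2: +5·20° lon, +2·10° lat → SW at lon -80°, lat -70°.
Square 2, 0: +2·2° lon, +0·1° lat → SW at lon -76°, lat -70°.
Subsquare a=0, w=22: +0·0.0833333° lon, +22·0.0416667° lat → SW at lon -76°, lat -69.0833°.
latitude -69.0833, longitude -76.0000.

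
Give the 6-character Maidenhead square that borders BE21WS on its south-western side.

BE21vr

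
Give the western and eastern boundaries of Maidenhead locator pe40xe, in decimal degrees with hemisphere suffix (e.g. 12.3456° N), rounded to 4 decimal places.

129.9167° E, 130.0000° E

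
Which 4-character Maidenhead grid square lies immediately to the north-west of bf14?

BF05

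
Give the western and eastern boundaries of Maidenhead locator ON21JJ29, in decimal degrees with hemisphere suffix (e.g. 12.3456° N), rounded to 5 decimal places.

Field O=14, N=13: +14·20° lon, +13·10° lat → SW at lon 100°, lat 40°.
Square 2, 1: +2·2° lon, +1·1° lat → SW at lon 104°, lat 41°.
Subsquare j=9, j=9: +9·0.0833333° lon, +9·0.0416667° lat → SW at lon 104.75°, lat 41.375°.
Extended square 2, 9: +2·0.00833333° lon, +9·0.00416667° lat → SW at lon 104.767°, lat 41.4125°.
Cell spans 0.00833333° lon × 0.00416667° lat.
west 104.76667° E, east 104.77500° E.

104.76667° E, 104.77500° E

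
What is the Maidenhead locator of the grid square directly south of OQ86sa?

OQ85sx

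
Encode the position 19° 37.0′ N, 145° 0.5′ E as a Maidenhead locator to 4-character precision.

QK29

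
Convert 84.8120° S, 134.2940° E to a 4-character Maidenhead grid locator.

PA75

Offset from 180°W / 90°S: lon 314.29°, lat 5.19°.
Field (20°×10°, letters A–R): 314.29/20 → 15 → P, 5.19/10 → 0 → A; chars PA.
Square (2°×1°, digits 0–9): 14.29/2 → 7, 5.19/1 → 5; chars 75.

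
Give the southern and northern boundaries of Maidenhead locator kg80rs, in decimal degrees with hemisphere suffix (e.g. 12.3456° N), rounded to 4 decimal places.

29.2500° S, 29.2083° S

Field K=10, G=6: +10·20° lon, +6·10° lat → SW at lon 20°, lat -30°.
Square 8, 0: +8·2° lon, +0·1° lat → SW at lon 36°, lat -30°.
Subsquare r=17, s=18: +17·0.0833333° lon, +18·0.0416667° lat → SW at lon 37.4167°, lat -29.25°.
Cell spans 0.0833333° lon × 0.0416667° lat.
south 29.2500° S, north 29.2083° S.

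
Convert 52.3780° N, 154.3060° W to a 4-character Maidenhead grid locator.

BO22

Offset from 180°W / 90°S: lon 25.69°, lat 142.38°.
Field: lon ⌊25.69/20⌋ = 1 → B; lat ⌊142.38/10⌋ = 14 → O.
Square: lon ⌊5.69/2⌋ = 2; lat ⌊2.38/1⌋ = 2.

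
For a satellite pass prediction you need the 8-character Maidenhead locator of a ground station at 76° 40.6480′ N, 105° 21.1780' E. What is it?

OQ26qq22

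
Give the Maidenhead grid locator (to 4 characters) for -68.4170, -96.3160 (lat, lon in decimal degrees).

EC11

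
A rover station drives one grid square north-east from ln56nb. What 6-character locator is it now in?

Longitude subsquare n = 13; +1 → 14 = o.
Latitude subsquare b = 1; +1 → 2 = c.

LN56oc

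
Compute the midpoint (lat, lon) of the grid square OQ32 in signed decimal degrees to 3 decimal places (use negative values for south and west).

72.500, 107.000

Field O=14, Q=16: +14·20° lon, +16·10° lat → SW at lon 100°, lat 70°.
Square 3, 2: +3·2° lon, +2·1° lat → SW at lon 106°, lat 72°.
Cell spans 2° lon × 1° lat. Centre is SW corner plus half of each.
latitude 72.500, longitude 107.000.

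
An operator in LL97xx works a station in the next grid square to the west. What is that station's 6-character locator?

Longitude subsquare x = 23; −1 → 22 = w.
The latitude characters are unchanged.

LL97wx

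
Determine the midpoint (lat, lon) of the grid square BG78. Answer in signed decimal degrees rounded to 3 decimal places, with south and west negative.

Field B=1, G=6: +1·20° lon, +6·10° lat → SW at lon -160°, lat -30°.
Square 7, 8: +7·2° lon, +8·1° lat → SW at lon -146°, lat -22°.
Cell spans 2° lon × 1° lat. Centre is SW corner plus half of each.
latitude -21.500, longitude -145.000.

-21.500, -145.000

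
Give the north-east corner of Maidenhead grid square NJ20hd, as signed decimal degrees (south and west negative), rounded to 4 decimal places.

Field N=13, J=9: +13·20° lon, +9·10° lat → SW at lon 80°, lat 0°.
Square 2, 0: +2·2° lon, +0·1° lat → SW at lon 84°, lat 0°.
Subsquare h=7, d=3: +7·0.0833333° lon, +3·0.0416667° lat → SW at lon 84.5833°, lat 0.125°.
Cell spans 0.0833333° lon × 0.0416667° lat. NE corner is SW corner plus one full cell.
latitude 0.1667, longitude 84.6667.

0.1667, 84.6667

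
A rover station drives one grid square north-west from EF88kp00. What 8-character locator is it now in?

Longitude extended square 0; −1 → -1, wraps to 9, carry into subsquare.
Longitude subsquare k = 10; −1 → 9 = j.
Latitude extended square 0; +1 → 1.

EF88jp91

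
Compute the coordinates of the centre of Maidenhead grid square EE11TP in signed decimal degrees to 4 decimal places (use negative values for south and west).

-48.3542, -96.3750

Field E=4, E=4: +4·20° lon, +4·10° lat → SW at lon -100°, lat -50°.
Square 1, 1: +1·2° lon, +1·1° lat → SW at lon -98°, lat -49°.
Subsquare t=19, p=15: +19·0.0833333° lon, +15·0.0416667° lat → SW at lon -96.4167°, lat -48.375°.
Cell spans 0.0833333° lon × 0.0416667° lat. Centre is SW corner plus half of each.
latitude -48.3542, longitude -96.3750.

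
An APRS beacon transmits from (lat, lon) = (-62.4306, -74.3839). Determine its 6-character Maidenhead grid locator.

Offset from 180°W / 90°S: lon 105.6161°, lat 27.5694°.
Field (20°×10°, letters A–R): 105.6161/20 → 5 → F, 27.5694/10 → 2 → C; chars FC.
Square (2°×1°, digits 0–9): 5.6161/2 → 2, 7.5694/1 → 7; chars 27.
Subsquare (5′×2.5′, letters a–x): 1.6161/0.0833333 → 19 → t, 0.5694/0.0416667 → 13 → n; chars tn.

FC27tn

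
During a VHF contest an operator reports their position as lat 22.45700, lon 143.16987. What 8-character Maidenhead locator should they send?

QL12ok09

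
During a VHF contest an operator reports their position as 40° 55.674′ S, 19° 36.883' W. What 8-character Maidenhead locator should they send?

IE09eb67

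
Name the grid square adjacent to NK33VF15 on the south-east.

Longitude extended square 1; +1 → 2.
Latitude extended square 5; −1 → 4.

NK33vf24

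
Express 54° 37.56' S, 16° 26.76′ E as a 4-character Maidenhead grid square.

JD85

Add 180° to longitude and 90° to latitude: 196.45, 35.37.
Field (20°×10°, letters A–R): 196.45/20 → 9 → J, 35.37/10 → 3 → D; chars JD.
Square (2°×1°, digits 0–9): 16.45/2 → 8, 5.37/1 → 5; chars 85.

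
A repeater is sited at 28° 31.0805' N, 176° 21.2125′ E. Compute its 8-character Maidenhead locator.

RL88em24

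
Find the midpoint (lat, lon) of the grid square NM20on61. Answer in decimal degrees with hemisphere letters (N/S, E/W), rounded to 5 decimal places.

Field N=13, M=12: +13·20° lon, +12·10° lat → SW at lon 80°, lat 30°.
Square 2, 0: +2·2° lon, +0·1° lat → SW at lon 84°, lat 30°.
Subsquare o=14, n=13: +14·0.0833333° lon, +13·0.0416667° lat → SW at lon 85.1667°, lat 30.5417°.
Extended square 6, 1: +6·0.00833333° lon, +1·0.00416667° lat → SW at lon 85.2167°, lat 30.5458°.
Cell spans 0.00833333° lon × 0.00416667° lat. Centre is SW corner plus half of each.
latitude 30.54792° N, longitude 85.22083° E.

30.54792° N, 85.22083° E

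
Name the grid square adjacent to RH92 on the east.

AH02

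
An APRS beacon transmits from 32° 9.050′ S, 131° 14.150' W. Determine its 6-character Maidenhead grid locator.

CF47ju

Add 180° to longitude and 90° to latitude: 48.7642, 57.8492.
Field: lon ⌊48.7642/20⌋ = 2 → C; lat ⌊57.8492/10⌋ = 5 → F.
Square: lon ⌊8.7642/2⌋ = 4; lat ⌊7.8492/1⌋ = 7.
Subsquare: lon ⌊0.7642/0.0833333⌋ = 9 → j; lat ⌊0.8492/0.0416667⌋ = 20 → u.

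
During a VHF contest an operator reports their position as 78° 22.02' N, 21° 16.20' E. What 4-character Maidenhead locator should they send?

KQ08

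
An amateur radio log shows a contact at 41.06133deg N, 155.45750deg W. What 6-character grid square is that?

Add 180° to longitude and 90° to latitude: 24.5425, 131.0613.
Field (20°×10°, letters A–R): 24.5425/20 → 1 → B, 131.0613/10 → 13 → N; chars BN.
Square (2°×1°, digits 0–9): 4.5425/2 → 2, 1.0613/1 → 1; chars 21.
Subsquare (5′×2.5′, letters a–x): 0.5425/0.0833333 → 6 → g, 0.0613/0.0416667 → 1 → b; chars gb.

BN21gb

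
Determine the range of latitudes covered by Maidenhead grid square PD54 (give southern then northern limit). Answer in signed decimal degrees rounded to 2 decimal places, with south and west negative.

Field P=15, D=3: +15·20° lon, +3·10° lat → SW at lon 120°, lat -60°.
Square 5, 4: +5·2° lon, +4·1° lat → SW at lon 130°, lat -56°.
Cell spans 2° lon × 1° lat.
south -56.00, north -55.00.

-56.00, -55.00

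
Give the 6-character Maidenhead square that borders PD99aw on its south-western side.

PD89xv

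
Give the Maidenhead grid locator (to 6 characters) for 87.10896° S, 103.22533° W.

DA82jv

Add 180° to longitude and 90° to latitude: 76.7747, 2.8910.
Field: 76.7747/20 → 3 → D, 2.8910/10 → 0 → A; chars DA.
Square: 16.7747/2 → 8, 2.8910/1 → 2; chars 82.
Subsquare: 0.7747/0.0833333 → 9 → j, 0.8910/0.0416667 → 21 → v; chars jv.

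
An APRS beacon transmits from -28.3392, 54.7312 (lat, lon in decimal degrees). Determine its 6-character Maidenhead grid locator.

LG71ip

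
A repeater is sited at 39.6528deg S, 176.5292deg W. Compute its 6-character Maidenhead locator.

Shift to the Maidenhead origin (180°W, 90°S): lon 3.4708, lat 50.3472.
Field: 3.4708/20 → 0 → A, 50.3472/10 → 5 → F; chars AF.
Square: 3.4708/2 → 1, 0.3472/1 → 0; chars 10.
Subsquare: 1.4708/0.0833333 → 17 → r, 0.3472/0.0416667 → 8 → i; chars ri.

AF10ri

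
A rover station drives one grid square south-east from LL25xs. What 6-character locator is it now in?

LL35ar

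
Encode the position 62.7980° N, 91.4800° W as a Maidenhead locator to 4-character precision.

Add 180° to longitude and 90° to latitude: 88.52, 152.80.
Field: 88.52/20 → 4 → E, 152.80/10 → 15 → P; chars EP.
Square: 8.52/2 → 4, 2.80/1 → 2; chars 42.

EP42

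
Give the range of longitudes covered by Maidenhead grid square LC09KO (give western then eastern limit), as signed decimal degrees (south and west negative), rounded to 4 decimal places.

40.8333, 40.9167

Field L=11, C=2: +11·20° lon, +2·10° lat → SW at lon 40°, lat -70°.
Square 0, 9: +0·2° lon, +9·1° lat → SW at lon 40°, lat -61°.
Subsquare k=10, o=14: +10·0.0833333° lon, +14·0.0416667° lat → SW at lon 40.8333°, lat -60.4167°.
Cell spans 0.0833333° lon × 0.0416667° lat.
west 40.8333, east 40.9167.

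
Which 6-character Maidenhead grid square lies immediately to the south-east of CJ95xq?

Longitude subsquare x = 23; +1 → 24, wraps to 0 = a, carry into square.
Longitude square 9; +1 → 10, wraps to 0, carry into field.
Longitude field C = 2; +1 → 3 = D.
Latitude subsquare q = 16; −1 → 15 = p.

DJ05ap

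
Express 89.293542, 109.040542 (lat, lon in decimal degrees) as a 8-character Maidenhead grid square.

OR49mh40

Shift to the Maidenhead origin (180°W, 90°S): lon 289.04054, lat 179.29354.
Field: lon ⌊289.04054/20⌋ = 14 → O; lat ⌊179.29354/10⌋ = 17 → R.
Square: lon ⌊9.04054/2⌋ = 4; lat ⌊9.29354/1⌋ = 9.
Subsquare: lon ⌊1.04054/0.0833333⌋ = 12 → m; lat ⌊0.29354/0.0416667⌋ = 7 → h.
Extended square: lon ⌊0.04054/0.00833333⌋ = 4; lat ⌊0.00188/0.00416667⌋ = 0.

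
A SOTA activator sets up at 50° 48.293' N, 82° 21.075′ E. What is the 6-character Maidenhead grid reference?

Offset from 180°W / 90°S: lon 262.3512°, lat 140.8049°.
Field: lon ⌊262.3512/20⌋ = 13 → N; lat ⌊140.8049/10⌋ = 14 → O.
Square: lon ⌊2.3512/2⌋ = 1; lat ⌊0.8049/1⌋ = 0.
Subsquare: lon ⌊0.3512/0.0833333⌋ = 4 → e; lat ⌊0.8049/0.0416667⌋ = 19 → t.

NO10et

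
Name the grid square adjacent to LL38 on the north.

Latitude square 8; +1 → 9.
The longitude characters are unchanged.

LL39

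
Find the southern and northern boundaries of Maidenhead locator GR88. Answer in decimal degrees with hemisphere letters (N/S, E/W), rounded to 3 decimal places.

Field G=6, R=17: +6·20° lon, +17·10° lat → SW at lon -60°, lat 80°.
Square 8, 8: +8·2° lon, +8·1° lat → SW at lon -44°, lat 88°.
Cell spans 2° lon × 1° lat.
south 88.000° N, north 89.000° N.

88.000° N, 89.000° N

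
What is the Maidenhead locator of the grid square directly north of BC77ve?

BC77vf

Latitude subsquare e = 4; +1 → 5 = f.
The longitude characters are unchanged.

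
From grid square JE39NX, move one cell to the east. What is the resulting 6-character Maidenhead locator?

Longitude subsquare n = 13; +1 → 14 = o.
The latitude characters are unchanged.

JE39ox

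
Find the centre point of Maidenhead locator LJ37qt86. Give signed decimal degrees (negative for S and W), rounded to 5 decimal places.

7.81875, 47.40417

Field L=11, J=9: +11·20° lon, +9·10° lat → SW at lon 40°, lat 0°.
Square 3, 7: +3·2° lon, +7·1° lat → SW at lon 46°, lat 7°.
Subsquare q=16, t=19: +16·0.0833333° lon, +19·0.0416667° lat → SW at lon 47.3333°, lat 7.79167°.
Extended square 8, 6: +8·0.00833333° lon, +6·0.00416667° lat → SW at lon 47.4°, lat 7.81667°.
Cell spans 0.00833333° lon × 0.00416667° lat. Centre is SW corner plus half of each.
latitude 7.81875, longitude 47.40417.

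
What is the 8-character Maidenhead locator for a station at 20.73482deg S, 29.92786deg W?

HG59ag83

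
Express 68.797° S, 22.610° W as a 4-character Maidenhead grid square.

Shift to the Maidenhead origin (180°W, 90°S): lon 157.39, lat 21.20.
Field (20°×10°, letters A–R): 157.39/20 → 7 → H, 21.20/10 → 2 → C; chars HC.
Square (2°×1°, digits 0–9): 17.39/2 → 8, 1.20/1 → 1; chars 81.

HC81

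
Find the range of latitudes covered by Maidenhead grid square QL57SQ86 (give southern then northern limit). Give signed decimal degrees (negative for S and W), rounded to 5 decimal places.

Field Q=16, L=11: +16·20° lon, +11·10° lat → SW at lon 140°, lat 20°.
Square 5, 7: +5·2° lon, +7·1° lat → SW at lon 150°, lat 27°.
Subsquare s=18, q=16: +18·0.0833333° lon, +16·0.0416667° lat → SW at lon 151.5°, lat 27.6667°.
Extended square 8, 6: +8·0.00833333° lon, +6·0.00416667° lat → SW at lon 151.567°, lat 27.6917°.
Cell spans 0.00833333° lon × 0.00416667° lat.
south 27.69167, north 27.69583.

27.69167, 27.69583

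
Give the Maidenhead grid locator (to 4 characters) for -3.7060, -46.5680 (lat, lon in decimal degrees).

GI66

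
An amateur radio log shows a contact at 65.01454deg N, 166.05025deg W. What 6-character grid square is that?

Shift to the Maidenhead origin (180°W, 90°S): lon 13.9497, lat 155.0145.
Field: 13.9497/20 → 0 → A, 155.0145/10 → 15 → P; chars AP.
Square: 13.9497/2 → 6, 5.0145/1 → 5; chars 65.
Subsquare: 1.9497/0.0833333 → 23 → x, 0.0145/0.0416667 → 0 → a; chars xa.

AP65xa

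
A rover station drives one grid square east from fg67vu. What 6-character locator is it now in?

FG67wu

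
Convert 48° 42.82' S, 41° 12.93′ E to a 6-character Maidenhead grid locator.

LE01og

Add 180° to longitude and 90° to latitude: 221.2155, 41.2863.
Field: lon ⌊221.2155/20⌋ = 11 → L; lat ⌊41.2863/10⌋ = 4 → E.
Square: lon ⌊1.2155/2⌋ = 0; lat ⌊1.2863/1⌋ = 1.
Subsquare: lon ⌊1.2155/0.0833333⌋ = 14 → o; lat ⌊0.2863/0.0416667⌋ = 6 → g.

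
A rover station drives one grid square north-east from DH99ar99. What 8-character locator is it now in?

DH99bs00

Longitude extended square 9; +1 → 10, wraps to 0, carry into subsquare.
Longitude subsquare a = 0; +1 → 1 = b.
Latitude extended square 9; +1 → 10, wraps to 0, carry into subsquare.
Latitude subsquare r = 17; +1 → 18 = s.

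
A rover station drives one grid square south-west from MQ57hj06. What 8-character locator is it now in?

MQ57gj95

Longitude extended square 0; −1 → -1, wraps to 9, carry into subsquare.
Longitude subsquare h = 7; −1 → 6 = g.
Latitude extended square 6; −1 → 5.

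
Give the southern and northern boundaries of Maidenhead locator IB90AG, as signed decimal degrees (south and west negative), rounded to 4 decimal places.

Field I=8, B=1: +8·20° lon, +1·10° lat → SW at lon -20°, lat -80°.
Square 9, 0: +9·2° lon, +0·1° lat → SW at lon -2°, lat -80°.
Subsquare a=0, g=6: +0·0.0833333° lon, +6·0.0416667° lat → SW at lon -2°, lat -79.75°.
Cell spans 0.0833333° lon × 0.0416667° lat.
south -79.7500, north -79.7083.

-79.7500, -79.7083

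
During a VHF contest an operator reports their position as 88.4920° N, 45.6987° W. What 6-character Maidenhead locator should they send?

Add 180° to longitude and 90° to latitude: 134.3013, 178.4920.
Field: lon ⌊134.3013/20⌋ = 6 → G; lat ⌊178.4920/10⌋ = 17 → R.
Square: lon ⌊14.3013/2⌋ = 7; lat ⌊8.4920/1⌋ = 8.
Subsquare: lon ⌊0.3013/0.0833333⌋ = 3 → d; lat ⌊0.4920/0.0416667⌋ = 11 → l.

GR78dl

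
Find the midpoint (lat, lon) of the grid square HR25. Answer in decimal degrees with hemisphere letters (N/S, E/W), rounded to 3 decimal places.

85.500° N, 35.000° W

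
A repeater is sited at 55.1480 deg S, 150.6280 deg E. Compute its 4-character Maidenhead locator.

QD54

Shift to the Maidenhead origin (180°W, 90°S): lon 330.63, lat 34.85.
Field (20°×10°, letters A–R): lon ⌊330.63/20⌋ = 16 → Q; lat ⌊34.85/10⌋ = 3 → D.
Square (2°×1°, digits 0–9): lon ⌊10.63/2⌋ = 5; lat ⌊4.85/1⌋ = 4.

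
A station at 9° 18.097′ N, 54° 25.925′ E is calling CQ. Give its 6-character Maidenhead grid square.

Shift to the Maidenhead origin (180°W, 90°S): lon 234.4321, lat 99.3016.
Field: lon ⌊234.4321/20⌋ = 11 → L; lat ⌊99.3016/10⌋ = 9 → J.
Square: lon ⌊14.4321/2⌋ = 7; lat ⌊9.3016/1⌋ = 9.
Subsquare: lon ⌊0.4321/0.0833333⌋ = 5 → f; lat ⌊0.3016/0.0416667⌋ = 7 → h.

LJ79fh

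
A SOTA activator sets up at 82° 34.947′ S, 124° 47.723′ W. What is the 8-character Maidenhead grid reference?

CA77ok40

Add 180° to longitude and 90° to latitude: 55.20462, 7.41755.
Field: lon ⌊55.20462/20⌋ = 2 → C; lat ⌊7.41755/10⌋ = 0 → A.
Square: lon ⌊15.20462/2⌋ = 7; lat ⌊7.41755/1⌋ = 7.
Subsquare: lon ⌊1.20462/0.0833333⌋ = 14 → o; lat ⌊0.41755/0.0416667⌋ = 10 → k.
Extended square: lon ⌊0.03795/0.00833333⌋ = 4; lat ⌊0.00088/0.00416667⌋ = 0.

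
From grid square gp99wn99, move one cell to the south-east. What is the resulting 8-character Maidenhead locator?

Longitude extended square 9; +1 → 10, wraps to 0, carry into subsquare.
Longitude subsquare w = 22; +1 → 23 = x.
Latitude extended square 9; −1 → 8.

GP99xn08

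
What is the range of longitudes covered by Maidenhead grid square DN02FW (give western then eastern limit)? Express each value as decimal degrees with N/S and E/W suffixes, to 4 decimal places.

Field D=3, N=13: +3·20° lon, +13·10° lat → SW at lon -120°, lat 40°.
Square 0, 2: +0·2° lon, +2·1° lat → SW at lon -120°, lat 42°.
Subsquare f=5, w=22: +5·0.0833333° lon, +22·0.0416667° lat → SW at lon -119.583°, lat 42.9167°.
Cell spans 0.0833333° lon × 0.0416667° lat.
west 119.5833° W, east 119.5000° W.

119.5833° W, 119.5000° W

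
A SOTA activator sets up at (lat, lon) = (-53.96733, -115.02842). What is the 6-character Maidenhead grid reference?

DD26la

Add 180° to longitude and 90° to latitude: 64.9716, 36.0327.
Field (20°×10°, letters A–R): lon ⌊64.9716/20⌋ = 3 → D; lat ⌊36.0327/10⌋ = 3 → D.
Square (2°×1°, digits 0–9): lon ⌊4.9716/2⌋ = 2; lat ⌊6.0327/1⌋ = 6.
Subsquare (5′×2.5′, letters a–x): lon ⌊0.9716/0.0833333⌋ = 11 → l; lat ⌊0.0327/0.0416667⌋ = 0 → a.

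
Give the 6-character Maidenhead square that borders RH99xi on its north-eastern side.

AH09aj

Longitude subsquare x = 23; +1 → 24, wraps to 0 = a, carry into square.
Longitude square 9; +1 → 10, wraps to 0, carry into field.
Longitude field R = 17; +1 → 18, wraps to 0 = A, wrapping around the antimeridian.
Latitude subsquare i = 8; +1 → 9 = j.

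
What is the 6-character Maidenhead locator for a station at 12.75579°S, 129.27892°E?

PH47pf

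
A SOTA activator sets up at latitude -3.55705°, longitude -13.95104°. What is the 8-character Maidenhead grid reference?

II36ak56

Shift to the Maidenhead origin (180°W, 90°S): lon 166.04896, lat 86.44295.
Field: 166.04896/20 → 8 → I, 86.44295/10 → 8 → I; chars II.
Square: 6.04896/2 → 3, 6.44295/1 → 6; chars 36.
Subsquare: 0.04896/0.0833333 → 0 → a, 0.44295/0.0416667 → 10 → k; chars ak.
Extended square: 0.04896/0.00833333 → 5, 0.02628/0.00416667 → 6; chars 56.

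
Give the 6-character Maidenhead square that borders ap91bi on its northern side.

AP91bj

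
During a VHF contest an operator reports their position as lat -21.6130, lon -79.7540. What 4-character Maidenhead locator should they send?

FG08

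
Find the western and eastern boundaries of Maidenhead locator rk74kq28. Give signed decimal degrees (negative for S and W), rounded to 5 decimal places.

174.85000, 174.85833

Field R=17, K=10: +17·20° lon, +10·10° lat → SW at lon 160°, lat 10°.
Square 7, 4: +7·2° lon, +4·1° lat → SW at lon 174°, lat 14°.
Subsquare k=10, q=16: +10·0.0833333° lon, +16·0.0416667° lat → SW at lon 174.833°, lat 14.6667°.
Extended square 2, 8: +2·0.00833333° lon, +8·0.00416667° lat → SW at lon 174.85°, lat 14.7°.
Cell spans 0.00833333° lon × 0.00416667° lat.
west 174.85000, east 174.85833.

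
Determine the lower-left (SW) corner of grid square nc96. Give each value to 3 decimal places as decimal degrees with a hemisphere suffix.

Field N=13, C=2: +13·20° lon, +2·10° lat → SW at lon 80°, lat -70°.
Square 9, 6: +9·2° lon, +6·1° lat → SW at lon 98°, lat -64°.
latitude 64.000° S, longitude 98.000° E.

64.000° S, 98.000° E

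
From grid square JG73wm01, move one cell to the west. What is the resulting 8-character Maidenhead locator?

JG73vm91

Longitude extended square 0; −1 → -1, wraps to 9, carry into subsquare.
Longitude subsquare w = 22; −1 → 21 = v.
The latitude characters are unchanged.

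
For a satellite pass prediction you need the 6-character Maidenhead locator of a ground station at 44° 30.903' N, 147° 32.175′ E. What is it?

QN34sm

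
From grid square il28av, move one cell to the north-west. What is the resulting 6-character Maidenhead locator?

IL18xw

Longitude subsquare a = 0; −1 → -1, wraps to 23 = x, carry into square.
Longitude square 2; −1 → 1.
Latitude subsquare v = 21; +1 → 22 = w.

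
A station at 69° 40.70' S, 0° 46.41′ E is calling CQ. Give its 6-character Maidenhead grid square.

JC00jh

Offset from 180°W / 90°S: lon 180.7735°, lat 20.3217°.
Field: 180.7735/20 → 9 → J, 20.3217/10 → 2 → C; chars JC.
Square: 0.7735/2 → 0, 0.3217/1 → 0; chars 00.
Subsquare: 0.7735/0.0833333 → 9 → j, 0.3217/0.0416667 → 7 → h; chars jh.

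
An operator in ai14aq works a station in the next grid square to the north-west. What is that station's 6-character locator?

Longitude subsquare a = 0; −1 → -1, wraps to 23 = x, carry into square.
Longitude square 1; −1 → 0.
Latitude subsquare q = 16; +1 → 17 = r.

AI04xr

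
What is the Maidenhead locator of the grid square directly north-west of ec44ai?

EC34xj

Longitude subsquare a = 0; −1 → -1, wraps to 23 = x, carry into square.
Longitude square 4; −1 → 3.
Latitude subsquare i = 8; +1 → 9 = j.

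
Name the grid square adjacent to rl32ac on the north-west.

RL22xd

Longitude subsquare a = 0; −1 → -1, wraps to 23 = x, carry into square.
Longitude square 3; −1 → 2.
Latitude subsquare c = 2; +1 → 3 = d.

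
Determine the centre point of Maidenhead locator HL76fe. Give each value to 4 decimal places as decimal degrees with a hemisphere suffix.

26.1875° N, 25.5417° W

Field H=7, L=11: +7·20° lon, +11·10° lat → SW at lon -40°, lat 20°.
Square 7, 6: +7·2° lon, +6·1° lat → SW at lon -26°, lat 26°.
Subsquare f=5, e=4: +5·0.0833333° lon, +4·0.0416667° lat → SW at lon -25.5833°, lat 26.1667°.
Cell spans 0.0833333° lon × 0.0416667° lat. Centre is SW corner plus half of each.
latitude 26.1875° N, longitude 25.5417° W.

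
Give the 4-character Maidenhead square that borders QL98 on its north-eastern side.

Longitude square 9; +1 → 10, wraps to 0, carry into field.
Longitude field Q = 16; +1 → 17 = R.
Latitude square 8; +1 → 9.

RL09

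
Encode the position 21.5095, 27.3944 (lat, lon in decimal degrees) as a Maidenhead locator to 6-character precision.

KL31qm

Add 180° to longitude and 90° to latitude: 207.3944, 111.5095.
Field (20°×10°, letters A–R): 207.3944/20 → 10 → K, 111.5095/10 → 11 → L; chars KL.
Square (2°×1°, digits 0–9): 7.3944/2 → 3, 1.5095/1 → 1; chars 31.
Subsquare (5′×2.5′, letters a–x): 1.3944/0.0833333 → 16 → q, 0.5095/0.0416667 → 12 → m; chars qm.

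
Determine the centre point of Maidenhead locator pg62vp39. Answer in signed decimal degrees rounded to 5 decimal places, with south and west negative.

Field P=15, G=6: +15·20° lon, +6·10° lat → SW at lon 120°, lat -30°.
Square 6, 2: +6·2° lon, +2·1° lat → SW at lon 132°, lat -28°.
Subsquare v=21, p=15: +21·0.0833333° lon, +15·0.0416667° lat → SW at lon 133.75°, lat -27.375°.
Extended square 3, 9: +3·0.00833333° lon, +9·0.00416667° lat → SW at lon 133.775°, lat -27.3375°.
Cell spans 0.00833333° lon × 0.00416667° lat. Centre is SW corner plus half of each.
latitude -27.33542, longitude 133.77917.

-27.33542, 133.77917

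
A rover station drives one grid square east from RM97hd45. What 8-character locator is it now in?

RM97hd55

Longitude extended square 4; +1 → 5.
The latitude characters are unchanged.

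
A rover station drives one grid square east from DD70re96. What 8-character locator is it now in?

DD70se06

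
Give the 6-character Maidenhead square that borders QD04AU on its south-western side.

PD94xt

Longitude subsquare a = 0; −1 → -1, wraps to 23 = x, carry into square.
Longitude square 0; −1 → -1, wraps to 9, carry into field.
Longitude field Q = 16; −1 → 15 = P.
Latitude subsquare u = 20; −1 → 19 = t.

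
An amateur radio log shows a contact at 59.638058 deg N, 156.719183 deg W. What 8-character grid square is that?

BO19pp33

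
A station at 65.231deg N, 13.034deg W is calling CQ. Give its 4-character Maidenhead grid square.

IP35

Shift to the Maidenhead origin (180°W, 90°S): lon 166.97, lat 155.23.
Field: lon ⌊166.97/20⌋ = 8 → I; lat ⌊155.23/10⌋ = 15 → P.
Square: lon ⌊6.97/2⌋ = 3; lat ⌊5.23/1⌋ = 5.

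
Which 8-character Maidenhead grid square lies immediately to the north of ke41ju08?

Latitude extended square 8; +1 → 9.
The longitude characters are unchanged.

KE41ju09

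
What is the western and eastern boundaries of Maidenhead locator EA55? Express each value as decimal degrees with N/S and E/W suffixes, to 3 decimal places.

90.000° W, 88.000° W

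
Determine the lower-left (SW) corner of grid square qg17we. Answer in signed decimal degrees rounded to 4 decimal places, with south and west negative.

Field Q=16, G=6: +16·20° lon, +6·10° lat → SW at lon 140°, lat -30°.
Square 1, 7: +1·2° lon, +7·1° lat → SW at lon 142°, lat -23°.
Subsquare w=22, e=4: +22·0.0833333° lon, +4·0.0416667° lat → SW at lon 143.833°, lat -22.8333°.
latitude -22.8333, longitude 143.8333.

-22.8333, 143.8333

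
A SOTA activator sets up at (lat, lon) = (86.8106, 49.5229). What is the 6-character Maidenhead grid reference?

Add 180° to longitude and 90° to latitude: 229.5229, 176.8106.
Field: lon ⌊229.5229/20⌋ = 11 → L; lat ⌊176.8106/10⌋ = 17 → R.
Square: lon ⌊9.5229/2⌋ = 4; lat ⌊6.8106/1⌋ = 6.
Subsquare: lon ⌊1.5229/0.0833333⌋ = 18 → s; lat ⌊0.8106/0.0416667⌋ = 19 → t.

LR46st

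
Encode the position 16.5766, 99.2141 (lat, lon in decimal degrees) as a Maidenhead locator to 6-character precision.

NK96on

Shift to the Maidenhead origin (180°W, 90°S): lon 279.2141, lat 106.5766.
Field: 279.2141/20 → 13 → N, 106.5766/10 → 10 → K; chars NK.
Square: 19.2141/2 → 9, 6.5766/1 → 6; chars 96.
Subsquare: 1.2141/0.0833333 → 14 → o, 0.5766/0.0416667 → 13 → n; chars on.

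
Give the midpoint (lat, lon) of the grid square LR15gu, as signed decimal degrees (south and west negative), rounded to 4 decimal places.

85.8542, 42.5417

Field L=11, R=17: +11·20° lon, +17·10° lat → SW at lon 40°, lat 80°.
Square 1, 5: +1·2° lon, +5·1° lat → SW at lon 42°, lat 85°.
Subsquare g=6, u=20: +6·0.0833333° lon, +20·0.0416667° lat → SW at lon 42.5°, lat 85.8333°.
Cell spans 0.0833333° lon × 0.0416667° lat. Centre is SW corner plus half of each.
latitude 85.8542, longitude 42.5417.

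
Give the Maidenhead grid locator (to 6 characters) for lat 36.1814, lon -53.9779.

GM36ae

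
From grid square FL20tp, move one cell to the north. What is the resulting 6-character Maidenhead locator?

FL20tq

Latitude subsquare p = 15; +1 → 16 = q.
The longitude characters are unchanged.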